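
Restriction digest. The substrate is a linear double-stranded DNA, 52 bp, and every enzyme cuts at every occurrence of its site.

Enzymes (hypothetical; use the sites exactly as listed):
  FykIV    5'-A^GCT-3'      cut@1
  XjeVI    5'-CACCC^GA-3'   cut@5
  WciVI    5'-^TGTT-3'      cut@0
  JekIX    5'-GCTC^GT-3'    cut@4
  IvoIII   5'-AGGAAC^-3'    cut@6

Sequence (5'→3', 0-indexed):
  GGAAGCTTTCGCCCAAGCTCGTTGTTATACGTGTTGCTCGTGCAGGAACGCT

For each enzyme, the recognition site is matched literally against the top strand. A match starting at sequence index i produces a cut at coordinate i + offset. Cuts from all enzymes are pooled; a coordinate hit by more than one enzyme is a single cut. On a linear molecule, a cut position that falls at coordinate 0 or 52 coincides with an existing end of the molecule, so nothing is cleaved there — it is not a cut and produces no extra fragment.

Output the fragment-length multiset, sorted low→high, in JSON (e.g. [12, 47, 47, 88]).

[2,3,4,4,8,9,10,12]

Site scan:
  FykIV AGCT/1: at [3, 15] ⇒ [4, 16]
  XjeVI (CACCCGA, off=5): no sites
  WciVI TGTT/0: at [22, 31] ⇒ [22, 31]
  JekIX GCTCGT/4: at [16, 35] ⇒ [20, 39]
  IvoIII AGGAAC/6: at [43] ⇒ [49]

All cut coordinates (distinct, sorted): [4, 16, 20, 22, 31, 39, 49]

Fragments:
  [0,4): 4 bp
  [4,16): 12 bp
  [16,20): 4 bp
  [20,22): 2 bp
  [22,31): 9 bp
  [31,39): 8 bp
  [39,49): 10 bp
  [49,52): 3 bp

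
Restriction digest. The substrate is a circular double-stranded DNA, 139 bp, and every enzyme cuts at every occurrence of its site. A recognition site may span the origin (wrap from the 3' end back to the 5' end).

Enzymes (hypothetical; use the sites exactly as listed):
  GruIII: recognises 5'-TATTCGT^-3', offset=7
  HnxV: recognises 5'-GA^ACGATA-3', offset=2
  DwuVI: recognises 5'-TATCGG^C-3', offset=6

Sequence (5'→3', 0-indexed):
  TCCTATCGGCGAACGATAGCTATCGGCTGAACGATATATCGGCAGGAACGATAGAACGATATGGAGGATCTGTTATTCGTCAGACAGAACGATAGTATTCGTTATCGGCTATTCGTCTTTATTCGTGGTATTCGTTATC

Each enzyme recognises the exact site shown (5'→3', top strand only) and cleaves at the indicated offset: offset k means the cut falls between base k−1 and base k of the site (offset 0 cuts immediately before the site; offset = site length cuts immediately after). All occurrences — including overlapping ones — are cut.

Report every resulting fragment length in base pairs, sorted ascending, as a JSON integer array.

[3,4,5,6,8,8,8,9,10,12,13,14,14,25]

Per-enzyme occurrences:
  GruIII (TATTCGT, off=7): starts [73, 95, 109, 119, 128] → cuts [80, 102, 116, 126, 135]
  HnxV (GAACGATA, off=2): starts [10, 28, 45, 53, 86] → cuts [12, 30, 47, 55, 88]
  DwuVI (TATCGGC, off=6): starts [3, 20, 36, 102] → cuts [9, 26, 42, 108]

Pooled cuts: [9, 12, 26, 30, 42, 47, 55, 80, 88, 102, 108, 116, 126, 135]

Fragments:
  9→12: 3 bp
  12→26: 14 bp
  26→30: 4 bp
  30→42: 12 bp
  42→47: 5 bp
  47→55: 8 bp
  55→80: 25 bp
  80→88: 8 bp
  88→102: 14 bp
  102→108: 6 bp
  108→116: 8 bp
  116→126: 10 bp
  126→135: 9 bp
  135→9 (wrap): 139-135+9 = 13 bp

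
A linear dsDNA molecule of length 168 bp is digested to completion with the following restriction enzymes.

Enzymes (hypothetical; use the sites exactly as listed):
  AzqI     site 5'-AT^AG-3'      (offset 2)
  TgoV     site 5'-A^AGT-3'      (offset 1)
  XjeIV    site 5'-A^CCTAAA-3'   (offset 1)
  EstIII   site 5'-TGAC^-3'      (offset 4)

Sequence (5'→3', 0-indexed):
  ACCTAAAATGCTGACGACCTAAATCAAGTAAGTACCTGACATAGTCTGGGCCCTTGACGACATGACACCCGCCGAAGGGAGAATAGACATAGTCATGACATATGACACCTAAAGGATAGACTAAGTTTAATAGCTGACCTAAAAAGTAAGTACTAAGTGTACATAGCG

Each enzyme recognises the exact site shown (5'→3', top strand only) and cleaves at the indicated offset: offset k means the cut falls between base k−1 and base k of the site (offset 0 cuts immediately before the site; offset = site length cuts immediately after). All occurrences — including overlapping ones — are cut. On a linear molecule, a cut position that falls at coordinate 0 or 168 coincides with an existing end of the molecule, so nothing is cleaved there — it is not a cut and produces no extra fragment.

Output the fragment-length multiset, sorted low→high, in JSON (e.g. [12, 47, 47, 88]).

Scan for sites:
  AzqI ATAG/2: at [40, 82, 88, 115, 129, 162] ⇒ [42, 84, 90, 117, 131, 164]
  TgoV AAGT/1: at [25, 29, 122, 143, 147, 154] ⇒ [26, 30, 123, 144, 148, 155]
  XjeIV ACCTAAA/1: at [0, 16, 106, 136] ⇒ [1, 17, 107, 137]
  EstIII TGAC/4: at [11, 36, 54, 62, 95, 102, 134] ⇒ [15, 40, 58, 66, 99, 106, 138]

All cut coordinates (distinct, sorted): [1, 15, 17, 26, 30, 40, 42, 58, 66, 84, 90, 99, 106, 107, 117, 123, 131, 137, 138, 144, 148, 155, 164]

Fragments:
  [0,1): 1 bp
  [1,15): 14 bp
  [15,17): 2 bp
  [17,26): 9 bp
  [26,30): 4 bp
  [30,40): 10 bp
  [40,42): 2 bp
  [42,58): 16 bp
  [58,66): 8 bp
  [66,84): 18 bp
  [84,90): 6 bp
  [90,99): 9 bp
  [99,106): 7 bp
  [106,107): 1 bp
  [107,117): 10 bp
  [117,123): 6 bp
  [123,131): 8 bp
  [131,137): 6 bp
  [137,138): 1 bp
  [138,144): 6 bp
  [144,148): 4 bp
  [148,155): 7 bp
  [155,164): 9 bp
  [164,168): 4 bp

[1,1,1,2,2,4,4,4,6,6,6,6,7,7,8,8,9,9,9,10,10,14,16,18]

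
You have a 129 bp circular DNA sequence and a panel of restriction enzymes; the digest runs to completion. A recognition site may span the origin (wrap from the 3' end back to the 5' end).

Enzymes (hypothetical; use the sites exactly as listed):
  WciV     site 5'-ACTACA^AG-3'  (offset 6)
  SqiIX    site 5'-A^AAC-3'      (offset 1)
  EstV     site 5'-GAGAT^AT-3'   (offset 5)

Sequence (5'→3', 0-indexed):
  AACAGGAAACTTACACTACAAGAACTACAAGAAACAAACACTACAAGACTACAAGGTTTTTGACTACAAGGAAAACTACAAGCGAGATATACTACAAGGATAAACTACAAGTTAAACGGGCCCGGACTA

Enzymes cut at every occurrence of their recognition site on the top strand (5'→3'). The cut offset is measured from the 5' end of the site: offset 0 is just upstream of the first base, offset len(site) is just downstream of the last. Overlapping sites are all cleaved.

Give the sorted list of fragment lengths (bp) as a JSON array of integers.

[3,4,5,5,6,7,7,7,8,8,8,9,9,13,15,15]

Per-enzyme occurrences:
  WciV ACTACAAG/6: at [14, 23, 39, 47, 62, 74, 90, 103] ⇒ [20, 29, 45, 53, 68, 80, 96, 109]
  SqiIX AAAC/1: at [6, 31, 35, 72, 101, 113, 128] ⇒ [0, 7, 32, 36, 73, 102, 114]
  EstV GAGATAT/5: at [83] ⇒ [88]

All cut coordinates (distinct, sorted): [0, 7, 20, 29, 32, 36, 45, 53, 68, 73, 80, 88, 96, 102, 109, 114]

Fragments:
  0→7: 7 bp
  7→20: 13 bp
  20→29: 9 bp
  29→32: 3 bp
  32→36: 4 bp
  36→45: 9 bp
  45→53: 8 bp
  53→68: 15 bp
  68→73: 5 bp
  73→80: 7 bp
  80→88: 8 bp
  88→96: 8 bp
  96→102: 6 bp
  102→109: 7 bp
  109→114: 5 bp
  114→0 (wrap): 129-114+0 = 15 bp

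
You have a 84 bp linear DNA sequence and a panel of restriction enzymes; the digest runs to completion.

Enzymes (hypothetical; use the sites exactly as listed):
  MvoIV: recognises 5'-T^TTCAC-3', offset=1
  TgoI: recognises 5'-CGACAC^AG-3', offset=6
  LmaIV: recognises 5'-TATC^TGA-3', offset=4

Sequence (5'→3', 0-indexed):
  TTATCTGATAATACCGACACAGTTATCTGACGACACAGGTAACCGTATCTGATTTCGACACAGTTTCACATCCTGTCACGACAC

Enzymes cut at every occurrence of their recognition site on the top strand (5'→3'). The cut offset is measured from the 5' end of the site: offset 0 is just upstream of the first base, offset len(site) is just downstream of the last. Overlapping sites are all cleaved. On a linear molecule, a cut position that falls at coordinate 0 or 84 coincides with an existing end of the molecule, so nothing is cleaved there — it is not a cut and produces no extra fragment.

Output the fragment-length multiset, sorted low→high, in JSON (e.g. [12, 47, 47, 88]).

Site scan:
  MvoIV TTTCAC/1: at [63] ⇒ [64]
  TgoI CGACACAG/6: at [14, 30, 55] ⇒ [20, 36, 61]
  LmaIV TATCTGA/4: at [1, 23, 45] ⇒ [5, 27, 49]

All cut coordinates (distinct, sorted): [5, 20, 27, 36, 49, 61, 64]

Fragments:
  [0,5): 5 bp
  [5,20): 15 bp
  [20,27): 7 bp
  [27,36): 9 bp
  [36,49): 13 bp
  [49,61): 12 bp
  [61,64): 3 bp
  [64,84): 20 bp

[3,5,7,9,12,13,15,20]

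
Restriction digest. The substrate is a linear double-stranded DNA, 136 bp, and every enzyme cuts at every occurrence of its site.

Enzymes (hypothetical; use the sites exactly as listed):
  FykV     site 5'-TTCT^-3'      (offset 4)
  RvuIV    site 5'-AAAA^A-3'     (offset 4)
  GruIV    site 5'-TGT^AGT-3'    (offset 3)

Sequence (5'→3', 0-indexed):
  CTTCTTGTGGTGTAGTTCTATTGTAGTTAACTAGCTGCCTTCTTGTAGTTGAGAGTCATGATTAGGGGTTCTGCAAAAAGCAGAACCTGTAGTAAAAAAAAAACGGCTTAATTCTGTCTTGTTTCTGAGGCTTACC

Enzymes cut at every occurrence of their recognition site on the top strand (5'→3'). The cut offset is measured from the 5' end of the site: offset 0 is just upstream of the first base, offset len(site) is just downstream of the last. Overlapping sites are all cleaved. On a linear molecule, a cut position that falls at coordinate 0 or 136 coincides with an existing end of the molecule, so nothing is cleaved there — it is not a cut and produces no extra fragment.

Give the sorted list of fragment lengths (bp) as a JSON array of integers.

Scan for sites:
  FykV (TTCT, off=4): starts [1, 15, 39, 68, 111, 122] → cuts [5, 19, 43, 72, 115, 126]
  RvuIV (AAAAA, off=4): starts [74, 93, 94, 95, 96, 97, 98] → cuts [78, 97, 98, 99, 100, 101, 102]
  GruIV (TGTAGT, off=3): starts [10, 21, 43, 87] → cuts [13, 24, 46, 90]

Pooled cuts: [5, 13, 19, 24, 43, 46, 72, 78, 90, 97, 98, 99, 100, 101, 102, 115, 126]

Fragments:
  [0,5): 5 bp
  [5,13): 8 bp
  [13,19): 6 bp
  [19,24): 5 bp
  [24,43): 19 bp
  [43,46): 3 bp
  [46,72): 26 bp
  [72,78): 6 bp
  [78,90): 12 bp
  [90,97): 7 bp
  [97,98): 1 bp
  [98,99): 1 bp
  [99,100): 1 bp
  [100,101): 1 bp
  [101,102): 1 bp
  [102,115): 13 bp
  [115,126): 11 bp
  [126,136): 10 bp

[1,1,1,1,1,3,5,5,6,6,7,8,10,11,12,13,19,26]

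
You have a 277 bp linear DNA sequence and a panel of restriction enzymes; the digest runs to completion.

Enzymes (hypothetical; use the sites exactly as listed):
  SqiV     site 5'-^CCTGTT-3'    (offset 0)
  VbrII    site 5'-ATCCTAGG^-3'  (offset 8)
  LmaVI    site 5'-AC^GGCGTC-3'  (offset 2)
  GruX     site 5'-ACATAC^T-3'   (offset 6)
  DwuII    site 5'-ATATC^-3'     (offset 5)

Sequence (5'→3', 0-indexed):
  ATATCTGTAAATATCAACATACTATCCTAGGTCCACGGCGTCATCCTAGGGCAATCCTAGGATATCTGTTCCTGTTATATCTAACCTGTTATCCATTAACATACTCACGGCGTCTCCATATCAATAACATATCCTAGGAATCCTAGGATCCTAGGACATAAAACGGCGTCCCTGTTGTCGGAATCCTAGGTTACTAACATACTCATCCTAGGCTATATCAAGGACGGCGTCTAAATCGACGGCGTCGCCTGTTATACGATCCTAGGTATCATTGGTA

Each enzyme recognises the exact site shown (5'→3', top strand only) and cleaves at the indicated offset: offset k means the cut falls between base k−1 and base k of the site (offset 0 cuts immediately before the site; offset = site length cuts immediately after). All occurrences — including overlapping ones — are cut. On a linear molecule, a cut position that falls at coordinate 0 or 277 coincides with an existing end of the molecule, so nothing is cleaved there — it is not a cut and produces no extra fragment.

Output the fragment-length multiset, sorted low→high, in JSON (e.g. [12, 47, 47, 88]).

Per-enzyme occurrences:
  SqiV CCTGTT/0: at [70, 84, 170, 247] ⇒ [70, 84, 170, 247]
  VbrII ATCCTAGG/8: at [23, 42, 53, 130, 139, 147, 182, 204, 258] ⇒ [31, 50, 61, 138, 147, 155, 190, 212, 266]
  LmaVI ACGGCGTC/2: at [34, 106, 162, 223, 238] ⇒ [36, 108, 164, 225, 240]
  GruX ACATACT/6: at [16, 98, 196] ⇒ [22, 104, 202]
  DwuII ATATC/5: at [0, 10, 61, 76, 117, 128, 214] ⇒ [5, 15, 66, 81, 122, 133, 219]

All cut coordinates (distinct, sorted): [5, 15, 22, 31, 36, 50, 61, 66, 70, 81, 84, 104, 108, 122, 133, 138, 147, 155, 164, 170, 190, 202, 212, 219, 225, 240, 247, 266]

Fragment lengths:
  [0,5): 5 bp
  [5,15): 10 bp
  [15,22): 7 bp
  [22,31): 9 bp
  [31,36): 5 bp
  [36,50): 14 bp
  [50,61): 11 bp
  [61,66): 5 bp
  [66,70): 4 bp
  [70,81): 11 bp
  [81,84): 3 bp
  [84,104): 20 bp
  [104,108): 4 bp
  [108,122): 14 bp
  [122,133): 11 bp
  [133,138): 5 bp
  [138,147): 9 bp
  [147,155): 8 bp
  [155,164): 9 bp
  [164,170): 6 bp
  [170,190): 20 bp
  [190,202): 12 bp
  [202,212): 10 bp
  [212,219): 7 bp
  [219,225): 6 bp
  [225,240): 15 bp
  [240,247): 7 bp
  [247,266): 19 bp
  [266,277): 11 bp

[3,4,4,5,5,5,5,6,6,7,7,7,8,9,9,9,10,10,11,11,11,11,12,14,14,15,19,20,20]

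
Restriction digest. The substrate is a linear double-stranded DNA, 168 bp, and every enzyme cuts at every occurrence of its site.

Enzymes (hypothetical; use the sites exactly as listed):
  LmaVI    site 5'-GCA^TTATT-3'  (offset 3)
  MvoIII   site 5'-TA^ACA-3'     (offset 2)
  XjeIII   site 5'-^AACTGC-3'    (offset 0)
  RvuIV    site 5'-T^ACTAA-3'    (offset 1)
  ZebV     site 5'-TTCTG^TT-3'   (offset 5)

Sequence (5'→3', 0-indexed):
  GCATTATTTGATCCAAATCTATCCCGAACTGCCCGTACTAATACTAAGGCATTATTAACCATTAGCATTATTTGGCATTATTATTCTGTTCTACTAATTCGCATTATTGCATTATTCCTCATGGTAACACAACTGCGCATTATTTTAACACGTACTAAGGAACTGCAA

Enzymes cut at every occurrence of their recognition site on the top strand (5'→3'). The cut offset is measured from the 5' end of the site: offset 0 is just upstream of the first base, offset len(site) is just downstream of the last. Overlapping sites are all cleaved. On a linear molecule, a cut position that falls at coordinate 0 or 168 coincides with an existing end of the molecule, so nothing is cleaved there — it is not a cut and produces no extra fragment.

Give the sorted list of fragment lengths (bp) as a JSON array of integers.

Site scan:
  LmaVI GCATTATT/3: at [0, 48, 64, 74, 100, 108, 136] ⇒ [3, 51, 67, 77, 103, 111, 139]
  MvoIII TAACA/2: at [124, 145] ⇒ [126, 147]
  XjeIII AACTGC/0: at [26, 130, 160] ⇒ [26, 130, 160]
  RvuIV TACTAA/1: at [35, 41, 91, 152] ⇒ [36, 42, 92, 153]
  ZebV TTCTGTT/5: at [83] ⇒ [88]

All cut coordinates (distinct, sorted): [3, 26, 36, 42, 51, 67, 77, 88, 92, 103, 111, 126, 130, 139, 147, 153, 160]

Fragment lengths:
  [0,3): 3 bp
  [3,26): 23 bp
  [26,36): 10 bp
  [36,42): 6 bp
  [42,51): 9 bp
  [51,67): 16 bp
  [67,77): 10 bp
  [77,88): 11 bp
  [88,92): 4 bp
  [92,103): 11 bp
  [103,111): 8 bp
  [111,126): 15 bp
  [126,130): 4 bp
  [130,139): 9 bp
  [139,147): 8 bp
  [147,153): 6 bp
  [153,160): 7 bp
  [160,168): 8 bp

[3,4,4,6,6,7,8,8,8,9,9,10,10,11,11,15,16,23]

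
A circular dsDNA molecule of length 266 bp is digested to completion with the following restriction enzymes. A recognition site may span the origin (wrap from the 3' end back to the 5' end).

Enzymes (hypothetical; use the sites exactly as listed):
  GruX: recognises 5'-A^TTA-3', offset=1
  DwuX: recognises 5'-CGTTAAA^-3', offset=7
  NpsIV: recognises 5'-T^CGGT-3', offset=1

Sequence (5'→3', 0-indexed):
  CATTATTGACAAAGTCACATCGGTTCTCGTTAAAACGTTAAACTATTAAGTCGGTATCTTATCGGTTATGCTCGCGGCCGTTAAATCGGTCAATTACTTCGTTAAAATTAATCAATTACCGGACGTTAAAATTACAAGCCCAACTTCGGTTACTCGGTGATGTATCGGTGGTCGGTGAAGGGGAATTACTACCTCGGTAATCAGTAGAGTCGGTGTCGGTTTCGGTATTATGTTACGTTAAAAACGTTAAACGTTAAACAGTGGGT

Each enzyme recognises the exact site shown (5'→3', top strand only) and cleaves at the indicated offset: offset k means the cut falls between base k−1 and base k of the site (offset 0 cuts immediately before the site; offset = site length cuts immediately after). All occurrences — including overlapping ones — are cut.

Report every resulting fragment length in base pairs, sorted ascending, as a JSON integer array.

[1,1,1,3,5,6,6,6,7,7,7,8,8,8,9,9,10,11,11,13,13,14,15,15,15,16,18,23]

Scan for sites:
  GruX (ATTA, off=1): starts [1, 44, 92, 106, 114, 130, 184, 226] → cuts [2, 45, 93, 107, 115, 131, 185, 227]
  DwuX (CGTTAAA, off=7): starts [27, 35, 78, 99, 123, 235, 244, 251] → cuts [34, 42, 85, 106, 130, 242, 251, 258]
  NpsIV (TCGGT, off=1): starts [19, 50, 61, 85, 145, 153, 164, 171, 193, 209, 215, 221] → cuts [20, 51, 62, 86, 146, 154, 165, 172, 194, 210, 216, 222]

All cut coordinates (distinct, sorted): [2, 20, 34, 42, 45, 51, 62, 85, 86, 93, 106, 107, 115, 130, 131, 146, 154, 165, 172, 185, 194, 210, 216, 222, 227, 242, 251, 258]

Fragment lengths:
  2→20: 18 bp
  20→34: 14 bp
  34→42: 8 bp
  42→45: 3 bp
  45→51: 6 bp
  51→62: 11 bp
  62→85: 23 bp
  85→86: 1 bp
  86→93: 7 bp
  93→106: 13 bp
  106→107: 1 bp
  107→115: 8 bp
  115→130: 15 bp
  130→131: 1 bp
  131→146: 15 bp
  146→154: 8 bp
  154→165: 11 bp
  165→172: 7 bp
  172→185: 13 bp
  185→194: 9 bp
  194→210: 16 bp
  210→216: 6 bp
  216→222: 6 bp
  222→227: 5 bp
  227→242: 15 bp
  242→251: 9 bp
  251→258: 7 bp
  258→2 (wrap): 266-258+2 = 10 bp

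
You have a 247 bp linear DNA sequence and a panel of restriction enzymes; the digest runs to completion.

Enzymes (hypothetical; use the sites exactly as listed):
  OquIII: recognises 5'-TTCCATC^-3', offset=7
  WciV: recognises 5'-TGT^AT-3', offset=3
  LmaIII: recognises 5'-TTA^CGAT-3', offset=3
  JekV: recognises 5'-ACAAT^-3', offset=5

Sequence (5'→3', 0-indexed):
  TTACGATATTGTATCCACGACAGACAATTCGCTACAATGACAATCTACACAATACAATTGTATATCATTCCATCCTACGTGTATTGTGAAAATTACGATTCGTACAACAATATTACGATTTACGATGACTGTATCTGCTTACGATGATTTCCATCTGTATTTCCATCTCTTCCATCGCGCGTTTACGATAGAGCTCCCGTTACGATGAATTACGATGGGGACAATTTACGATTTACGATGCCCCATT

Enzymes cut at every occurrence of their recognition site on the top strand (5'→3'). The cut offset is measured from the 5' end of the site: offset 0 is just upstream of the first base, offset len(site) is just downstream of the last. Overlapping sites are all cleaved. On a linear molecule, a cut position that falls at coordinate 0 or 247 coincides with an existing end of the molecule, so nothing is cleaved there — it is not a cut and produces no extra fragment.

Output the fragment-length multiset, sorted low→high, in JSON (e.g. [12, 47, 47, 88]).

Per-enzyme occurrences:
  OquIII (TTCCATC, off=7): starts [67, 148, 160, 169] → cuts [74, 155, 167, 176]
  WciV (TGTAT, off=3): starts [9, 58, 79, 129, 155] → cuts [12, 61, 82, 132, 158]
  LmaIII (TTACGAT, off=3): starts [0, 92, 112, 119, 138, 182, 199, 209, 225, 232] → cuts [3, 95, 115, 122, 141, 185, 202, 212, 228, 235]
  JekV (ACAAT, off=5): starts [23, 33, 39, 48, 53, 106, 220] → cuts [28, 38, 44, 53, 58, 111, 225]

Pooled cuts: [3, 12, 28, 38, 44, 53, 58, 61, 74, 82, 95, 111, 115, 122, 132, 141, 155, 158, 167, 176, 185, 202, 212, 225, 228, 235]

Fragment lengths:
  [0,3): 3 bp
  [3,12): 9 bp
  [12,28): 16 bp
  [28,38): 10 bp
  [38,44): 6 bp
  [44,53): 9 bp
  [53,58): 5 bp
  [58,61): 3 bp
  [61,74): 13 bp
  [74,82): 8 bp
  [82,95): 13 bp
  [95,111): 16 bp
  [111,115): 4 bp
  [115,122): 7 bp
  [122,132): 10 bp
  [132,141): 9 bp
  [141,155): 14 bp
  [155,158): 3 bp
  [158,167): 9 bp
  [167,176): 9 bp
  [176,185): 9 bp
  [185,202): 17 bp
  [202,212): 10 bp
  [212,225): 13 bp
  [225,228): 3 bp
  [228,235): 7 bp
  [235,247): 12 bp

[3,3,3,3,4,5,6,7,7,8,9,9,9,9,9,9,10,10,10,12,13,13,13,14,16,16,17]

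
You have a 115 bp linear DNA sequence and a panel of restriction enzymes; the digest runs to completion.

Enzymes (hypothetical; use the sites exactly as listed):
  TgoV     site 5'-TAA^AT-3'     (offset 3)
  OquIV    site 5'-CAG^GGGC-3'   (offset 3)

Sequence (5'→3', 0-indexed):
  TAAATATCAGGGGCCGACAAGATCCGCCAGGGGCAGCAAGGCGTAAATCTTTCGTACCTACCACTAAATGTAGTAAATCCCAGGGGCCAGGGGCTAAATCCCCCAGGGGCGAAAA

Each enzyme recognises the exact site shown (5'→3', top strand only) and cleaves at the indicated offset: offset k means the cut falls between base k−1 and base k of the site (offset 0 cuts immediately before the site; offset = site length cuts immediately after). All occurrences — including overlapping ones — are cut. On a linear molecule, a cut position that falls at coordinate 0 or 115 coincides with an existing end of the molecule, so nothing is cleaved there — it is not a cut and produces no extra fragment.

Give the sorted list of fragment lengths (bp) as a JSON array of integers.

Scan for sites:
  TgoV (TAAAT, off=3): starts [0, 43, 64, 73, 94] → cuts [3, 46, 67, 76, 97]
  OquIV (CAGGGGC, off=3): starts [7, 27, 80, 87, 103] → cuts [10, 30, 83, 90, 106]

Pooled cuts: [3, 10, 30, 46, 67, 76, 83, 90, 97, 106]

Fragment lengths:
  [0,3): 3 bp
  [3,10): 7 bp
  [10,30): 20 bp
  [30,46): 16 bp
  [46,67): 21 bp
  [67,76): 9 bp
  [76,83): 7 bp
  [83,90): 7 bp
  [90,97): 7 bp
  [97,106): 9 bp
  [106,115): 9 bp

[3,7,7,7,7,9,9,9,16,20,21]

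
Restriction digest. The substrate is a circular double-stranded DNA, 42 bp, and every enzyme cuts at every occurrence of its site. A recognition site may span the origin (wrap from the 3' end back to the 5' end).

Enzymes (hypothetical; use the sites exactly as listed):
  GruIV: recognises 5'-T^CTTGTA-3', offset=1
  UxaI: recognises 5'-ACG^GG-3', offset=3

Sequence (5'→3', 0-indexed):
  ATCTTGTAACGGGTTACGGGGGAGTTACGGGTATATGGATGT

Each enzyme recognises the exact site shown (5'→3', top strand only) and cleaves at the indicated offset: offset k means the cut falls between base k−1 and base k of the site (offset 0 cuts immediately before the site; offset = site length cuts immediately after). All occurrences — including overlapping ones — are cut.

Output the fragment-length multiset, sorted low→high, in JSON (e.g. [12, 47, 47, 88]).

Per-enzyme occurrences:
  GruIV TCTTGTA/1: at [1] ⇒ [2]
  UxaI ACGGG/3: at [8, 15, 26] ⇒ [11, 18, 29]

All cut coordinates (distinct, sorted): [2, 11, 18, 29]

Fragment lengths:
  2→11: 9 bp
  11→18: 7 bp
  18→29: 11 bp
  29→2 (wrap): 42-29+2 = 15 bp

[7,9,11,15]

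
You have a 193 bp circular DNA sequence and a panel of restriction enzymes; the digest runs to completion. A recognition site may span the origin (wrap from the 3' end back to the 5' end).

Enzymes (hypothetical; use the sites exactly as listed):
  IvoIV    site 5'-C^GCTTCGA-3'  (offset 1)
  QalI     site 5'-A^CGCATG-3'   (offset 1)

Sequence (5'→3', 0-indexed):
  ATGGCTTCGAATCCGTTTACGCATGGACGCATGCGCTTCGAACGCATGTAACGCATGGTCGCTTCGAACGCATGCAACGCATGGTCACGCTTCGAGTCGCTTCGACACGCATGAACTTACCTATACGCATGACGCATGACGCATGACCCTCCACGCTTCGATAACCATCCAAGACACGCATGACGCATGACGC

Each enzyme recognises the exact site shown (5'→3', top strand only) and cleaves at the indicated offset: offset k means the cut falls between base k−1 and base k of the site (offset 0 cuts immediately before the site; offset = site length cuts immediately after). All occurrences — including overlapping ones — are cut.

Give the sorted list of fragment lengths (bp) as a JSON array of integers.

Per-enzyme occurrences:
  IvoIV CGCTTCGA/1: at [33, 59, 87, 97, 153] ⇒ [34, 60, 88, 98, 154]
  QalI ACGCATG/1: at [18, 26, 41, 50, 67, 76, 106, 124, 131, 138, 175, 182, 189] ⇒ [19, 27, 42, 51, 68, 77, 107, 125, 132, 139, 176, 183, 190]

Pooled cuts: [19, 27, 34, 42, 51, 60, 68, 77, 88, 98, 107, 125, 132, 139, 154, 176, 183, 190]

Fragments:
  19→27: 8 bp
  27→34: 7 bp
  34→42: 8 bp
  42→51: 9 bp
  51→60: 9 bp
  60→68: 8 bp
  68→77: 9 bp
  77→88: 11 bp
  88→98: 10 bp
  98→107: 9 bp
  107→125: 18 bp
  125→132: 7 bp
  132→139: 7 bp
  139→154: 15 bp
  154→176: 22 bp
  176→183: 7 bp
  183→190: 7 bp
  190→19 (wrap): 193-190+19 = 22 bp

[7,7,7,7,7,8,8,8,9,9,9,9,10,11,15,18,22,22]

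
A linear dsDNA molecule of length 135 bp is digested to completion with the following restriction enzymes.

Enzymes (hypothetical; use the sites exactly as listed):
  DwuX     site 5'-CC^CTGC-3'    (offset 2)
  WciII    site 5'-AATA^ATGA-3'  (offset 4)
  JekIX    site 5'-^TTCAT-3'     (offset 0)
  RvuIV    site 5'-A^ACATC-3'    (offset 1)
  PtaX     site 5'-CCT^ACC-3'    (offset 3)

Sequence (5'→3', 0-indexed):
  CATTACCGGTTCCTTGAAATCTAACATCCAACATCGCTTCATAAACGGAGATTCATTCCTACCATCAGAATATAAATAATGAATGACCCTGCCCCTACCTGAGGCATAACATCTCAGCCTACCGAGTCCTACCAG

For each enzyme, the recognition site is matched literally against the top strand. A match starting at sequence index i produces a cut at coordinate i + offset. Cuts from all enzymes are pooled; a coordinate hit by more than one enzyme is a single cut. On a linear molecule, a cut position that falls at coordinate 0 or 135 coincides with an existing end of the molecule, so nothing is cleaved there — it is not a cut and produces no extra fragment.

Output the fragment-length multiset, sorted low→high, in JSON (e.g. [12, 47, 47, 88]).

[5,7,7,8,9,10,10,12,12,14,18,23]

Per-enzyme occurrences:
  DwuX CCCTGC/2: at [86] ⇒ [88]
  WciII AATAATGA/4: at [74] ⇒ [78]
  JekIX TTCAT/0: at [37, 51] ⇒ [37, 51]
  RvuIV AACATC/1: at [22, 29, 107] ⇒ [23, 30, 108]
  PtaX CCTACC/3: at [57, 93, 117, 127] ⇒ [60, 96, 120, 130]

Pooled cuts: [23, 30, 37, 51, 60, 78, 88, 96, 108, 120, 130]

Fragments:
  [0,23): 23 bp
  [23,30): 7 bp
  [30,37): 7 bp
  [37,51): 14 bp
  [51,60): 9 bp
  [60,78): 18 bp
  [78,88): 10 bp
  [88,96): 8 bp
  [96,108): 12 bp
  [108,120): 12 bp
  [120,130): 10 bp
  [130,135): 5 bp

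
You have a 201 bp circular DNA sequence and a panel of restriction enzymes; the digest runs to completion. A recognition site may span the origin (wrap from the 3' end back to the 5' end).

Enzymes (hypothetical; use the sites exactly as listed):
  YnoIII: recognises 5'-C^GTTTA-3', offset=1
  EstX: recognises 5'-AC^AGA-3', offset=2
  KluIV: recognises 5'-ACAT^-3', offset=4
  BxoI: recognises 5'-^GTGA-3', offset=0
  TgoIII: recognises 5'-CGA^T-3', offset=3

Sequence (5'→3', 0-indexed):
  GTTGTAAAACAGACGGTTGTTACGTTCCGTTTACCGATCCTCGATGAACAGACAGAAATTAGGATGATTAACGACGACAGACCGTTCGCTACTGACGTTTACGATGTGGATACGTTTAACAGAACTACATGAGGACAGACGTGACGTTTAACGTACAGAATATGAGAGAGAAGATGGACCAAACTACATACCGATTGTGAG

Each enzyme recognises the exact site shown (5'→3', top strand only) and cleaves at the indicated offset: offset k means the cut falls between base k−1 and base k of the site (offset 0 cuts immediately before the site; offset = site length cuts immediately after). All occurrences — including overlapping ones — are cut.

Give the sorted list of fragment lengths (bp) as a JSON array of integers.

[2,4,4,5,5,5,6,7,7,8,9,9,10,11,15,18,18,25,33]

Site scan:
  YnoIII (CGTTTA, off=1): starts [27, 95, 112, 144] → cuts [28, 96, 113, 145]
  EstX (ACAGA, off=2): starts [8, 47, 51, 76, 118, 134, 154] → cuts [10, 49, 53, 78, 120, 136, 156]
  KluIV (ACAT, off=4): starts [126, 185] → cuts [130, 189]
  BxoI (GTGA, off=0): starts [140, 196] → cuts [140, 196]
  TgoIII (CGAT, off=3): starts [34, 41, 101, 191] → cuts [37, 44, 104, 194]

Pooled cuts: [10, 28, 37, 44, 49, 53, 78, 96, 104, 113, 120, 130, 136, 140, 145, 156, 189, 194, 196]

Fragments:
  10→28: 18 bp
  28→37: 9 bp
  37→44: 7 bp
  44→49: 5 bp
  49→53: 4 bp
  53→78: 25 bp
  78→96: 18 bp
  96→104: 8 bp
  104→113: 9 bp
  113→120: 7 bp
  120→130: 10 bp
  130→136: 6 bp
  136→140: 4 bp
  140→145: 5 bp
  145→156: 11 bp
  156→189: 33 bp
  189→194: 5 bp
  194→196: 2 bp
  196→10 (wrap): 201-196+10 = 15 bp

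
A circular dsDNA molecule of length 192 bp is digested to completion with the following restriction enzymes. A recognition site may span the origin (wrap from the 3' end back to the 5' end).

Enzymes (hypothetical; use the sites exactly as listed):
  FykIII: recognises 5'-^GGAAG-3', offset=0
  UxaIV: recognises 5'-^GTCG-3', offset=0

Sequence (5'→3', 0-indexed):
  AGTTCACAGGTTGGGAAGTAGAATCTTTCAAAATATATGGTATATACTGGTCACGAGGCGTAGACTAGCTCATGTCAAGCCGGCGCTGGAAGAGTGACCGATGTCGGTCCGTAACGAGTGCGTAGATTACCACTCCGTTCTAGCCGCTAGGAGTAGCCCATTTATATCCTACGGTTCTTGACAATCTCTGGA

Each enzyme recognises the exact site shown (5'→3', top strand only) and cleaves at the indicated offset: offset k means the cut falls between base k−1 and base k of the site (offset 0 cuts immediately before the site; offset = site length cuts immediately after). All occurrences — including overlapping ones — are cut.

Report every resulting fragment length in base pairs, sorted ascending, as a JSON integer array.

Site scan:
  FykIII (GGAAG, off=0): starts [13, 87, 189] → cuts [13, 87, 189]
  UxaIV (GTCG, off=0): starts [102] → cuts [102]

All cut coordinates (distinct, sorted): [13, 87, 102, 189]

Fragments:
  13→87: 74 bp
  87→102: 15 bp
  102→189: 87 bp
  189→13 (wrap): 192-189+13 = 16 bp

[15,16,74,87]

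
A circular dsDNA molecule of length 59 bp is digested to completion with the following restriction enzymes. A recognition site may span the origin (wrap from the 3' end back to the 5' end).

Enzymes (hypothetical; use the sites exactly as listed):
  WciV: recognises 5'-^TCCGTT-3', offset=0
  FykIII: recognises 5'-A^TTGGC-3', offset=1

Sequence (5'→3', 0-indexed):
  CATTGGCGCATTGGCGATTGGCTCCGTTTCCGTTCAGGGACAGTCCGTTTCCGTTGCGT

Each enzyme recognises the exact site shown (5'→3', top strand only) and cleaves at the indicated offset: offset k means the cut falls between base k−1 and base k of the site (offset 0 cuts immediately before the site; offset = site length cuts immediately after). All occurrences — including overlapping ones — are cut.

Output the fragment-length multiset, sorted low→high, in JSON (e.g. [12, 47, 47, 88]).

Per-enzyme occurrences:
  WciV (TCCGTT, off=0): starts [22, 28, 43, 49] → cuts [22, 28, 43, 49]
  FykIII (ATTGGC, off=1): starts [1, 9, 16] → cuts [2, 10, 17]

Pooled cuts: [2, 10, 17, 22, 28, 43, 49]

Fragments:
  2→10: 8 bp
  10→17: 7 bp
  17→22: 5 bp
  22→28: 6 bp
  28→43: 15 bp
  43→49: 6 bp
  49→2 (wrap): 59-49+2 = 12 bp

[5,6,6,7,8,12,15]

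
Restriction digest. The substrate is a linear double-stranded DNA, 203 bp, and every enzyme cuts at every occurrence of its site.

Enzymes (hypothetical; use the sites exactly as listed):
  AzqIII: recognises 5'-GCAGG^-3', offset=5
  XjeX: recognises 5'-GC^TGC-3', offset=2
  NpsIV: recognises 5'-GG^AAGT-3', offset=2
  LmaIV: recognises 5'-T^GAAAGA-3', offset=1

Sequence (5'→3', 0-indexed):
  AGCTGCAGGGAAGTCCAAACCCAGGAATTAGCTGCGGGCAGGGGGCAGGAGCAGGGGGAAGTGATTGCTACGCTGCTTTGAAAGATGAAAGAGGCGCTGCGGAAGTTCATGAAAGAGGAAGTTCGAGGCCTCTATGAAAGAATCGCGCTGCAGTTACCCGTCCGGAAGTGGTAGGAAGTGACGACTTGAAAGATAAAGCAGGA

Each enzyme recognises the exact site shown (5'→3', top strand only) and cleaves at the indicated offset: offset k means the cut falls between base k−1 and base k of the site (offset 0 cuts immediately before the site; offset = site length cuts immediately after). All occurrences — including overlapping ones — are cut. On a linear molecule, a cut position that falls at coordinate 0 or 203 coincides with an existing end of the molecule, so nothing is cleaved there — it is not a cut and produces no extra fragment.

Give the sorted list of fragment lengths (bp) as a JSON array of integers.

Site scan:
  AzqIII (GCAGG, off=5): starts [4, 37, 44, 50, 197] → cuts [9, 42, 49, 55, 202]
  XjeX (GCTGC, off=2): starts [1, 30, 71, 95, 146] → cuts [3, 32, 73, 97, 148]
  NpsIV (GGAAGT, off=2): starts [8, 56, 100, 116, 163, 173] → cuts [10, 58, 102, 118, 165, 175]
  LmaIV (TGAAAGA, off=1): starts [78, 85, 109, 134, 186] → cuts [79, 86, 110, 135, 187]

Pooled cuts: [3, 9, 10, 32, 42, 49, 55, 58, 73, 79, 86, 97, 102, 110, 118, 135, 148, 165, 175, 187, 202]

Fragments:
  [0,3): 3 bp
  [3,9): 6 bp
  [9,10): 1 bp
  [10,32): 22 bp
  [32,42): 10 bp
  [42,49): 7 bp
  [49,55): 6 bp
  [55,58): 3 bp
  [58,73): 15 bp
  [73,79): 6 bp
  [79,86): 7 bp
  [86,97): 11 bp
  [97,102): 5 bp
  [102,110): 8 bp
  [110,118): 8 bp
  [118,135): 17 bp
  [135,148): 13 bp
  [148,165): 17 bp
  [165,175): 10 bp
  [175,187): 12 bp
  [187,202): 15 bp
  [202,203): 1 bp

[1,1,3,3,5,6,6,6,7,7,8,8,10,10,11,12,13,15,15,17,17,22]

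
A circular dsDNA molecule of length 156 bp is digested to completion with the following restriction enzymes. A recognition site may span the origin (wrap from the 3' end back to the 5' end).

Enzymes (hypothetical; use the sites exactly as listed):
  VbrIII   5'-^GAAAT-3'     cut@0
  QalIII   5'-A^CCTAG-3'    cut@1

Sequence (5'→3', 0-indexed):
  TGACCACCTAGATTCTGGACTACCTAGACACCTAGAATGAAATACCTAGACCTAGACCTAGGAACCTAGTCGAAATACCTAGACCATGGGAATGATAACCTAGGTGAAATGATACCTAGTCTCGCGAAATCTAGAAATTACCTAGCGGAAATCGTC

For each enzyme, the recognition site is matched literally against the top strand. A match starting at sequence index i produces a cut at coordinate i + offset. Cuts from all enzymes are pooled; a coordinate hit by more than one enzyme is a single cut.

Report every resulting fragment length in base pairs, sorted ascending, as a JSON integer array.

Site scan:
  VbrIII GAAAT/0: at [38, 71, 105, 125, 133, 147] ⇒ [38, 71, 105, 125, 133, 147]
  QalIII ACCTAG/1: at [5, 21, 29, 43, 49, 55, 63, 76, 97, 113, 139] ⇒ [6, 22, 30, 44, 50, 56, 64, 77, 98, 114, 140]

Pooled cuts: [6, 22, 30, 38, 44, 50, 56, 64, 71, 77, 98, 105, 114, 125, 133, 140, 147]

Fragments:
  6→22: 16 bp
  22→30: 8 bp
  30→38: 8 bp
  38→44: 6 bp
  44→50: 6 bp
  50→56: 6 bp
  56→64: 8 bp
  64→71: 7 bp
  71→77: 6 bp
  77→98: 21 bp
  98→105: 7 bp
  105→114: 9 bp
  114→125: 11 bp
  125→133: 8 bp
  133→140: 7 bp
  140→147: 7 bp
  147→6 (wrap): 156-147+6 = 15 bp

[6,6,6,6,7,7,7,7,8,8,8,8,9,11,15,16,21]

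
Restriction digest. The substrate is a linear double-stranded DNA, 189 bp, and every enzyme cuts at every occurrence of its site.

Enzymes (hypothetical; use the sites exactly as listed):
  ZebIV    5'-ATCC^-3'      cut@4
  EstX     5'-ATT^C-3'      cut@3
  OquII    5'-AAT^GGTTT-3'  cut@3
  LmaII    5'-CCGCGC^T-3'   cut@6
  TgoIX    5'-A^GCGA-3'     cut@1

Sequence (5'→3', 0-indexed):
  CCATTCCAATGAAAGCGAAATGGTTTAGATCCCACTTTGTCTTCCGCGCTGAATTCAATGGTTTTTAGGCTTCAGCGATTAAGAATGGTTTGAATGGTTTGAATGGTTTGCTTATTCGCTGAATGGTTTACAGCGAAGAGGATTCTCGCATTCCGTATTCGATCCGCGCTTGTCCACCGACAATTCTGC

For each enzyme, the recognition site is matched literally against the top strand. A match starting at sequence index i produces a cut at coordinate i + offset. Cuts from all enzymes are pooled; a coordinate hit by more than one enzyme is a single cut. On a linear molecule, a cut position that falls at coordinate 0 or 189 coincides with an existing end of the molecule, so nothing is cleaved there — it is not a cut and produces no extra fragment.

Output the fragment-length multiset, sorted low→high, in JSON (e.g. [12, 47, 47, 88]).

[4,4,4,5,6,6,7,7,8,8,8,9,9,9,11,12,12,12,15,16,17]

Scan for sites:
  ZebIV (ATCC, off=4): starts [28, 161] → cuts [32, 165]
  EstX (ATTC, off=3): starts [2, 52, 113, 141, 149, 156, 182] → cuts [5, 55, 116, 144, 152, 159, 185]
  OquII (AATGGTTT, off=3): starts [18, 56, 83, 92, 101, 121] → cuts [21, 59, 86, 95, 104, 124]
  LmaII (CCGCGCT, off=6): starts [43, 163] → cuts [49, 169]
  TgoIX (AGCGA, off=1): starts [13, 73, 131] → cuts [14, 74, 132]

Pooled cuts: [5, 14, 21, 32, 49, 55, 59, 74, 86, 95, 104, 116, 124, 132, 144, 152, 159, 165, 169, 185]

Fragment lengths:
  [0,5): 5 bp
  [5,14): 9 bp
  [14,21): 7 bp
  [21,32): 11 bp
  [32,49): 17 bp
  [49,55): 6 bp
  [55,59): 4 bp
  [59,74): 15 bp
  [74,86): 12 bp
  [86,95): 9 bp
  [95,104): 9 bp
  [104,116): 12 bp
  [116,124): 8 bp
  [124,132): 8 bp
  [132,144): 12 bp
  [144,152): 8 bp
  [152,159): 7 bp
  [159,165): 6 bp
  [165,169): 4 bp
  [169,185): 16 bp
  [185,189): 4 bp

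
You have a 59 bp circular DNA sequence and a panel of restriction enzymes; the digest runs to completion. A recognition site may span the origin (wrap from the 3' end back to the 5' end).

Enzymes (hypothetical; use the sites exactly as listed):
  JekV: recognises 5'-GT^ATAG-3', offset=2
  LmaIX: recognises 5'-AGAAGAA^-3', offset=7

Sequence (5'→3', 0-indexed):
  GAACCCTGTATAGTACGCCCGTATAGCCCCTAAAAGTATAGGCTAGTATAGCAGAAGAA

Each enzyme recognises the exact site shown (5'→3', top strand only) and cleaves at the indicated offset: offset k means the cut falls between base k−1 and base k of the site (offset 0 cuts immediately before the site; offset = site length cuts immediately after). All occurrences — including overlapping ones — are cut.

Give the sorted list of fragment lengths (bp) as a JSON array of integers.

[3,6,10,12,13,15]

Per-enzyme occurrences:
  JekV GTATAG/2: at [7, 20, 35, 45] ⇒ [9, 22, 37, 47]
  LmaIX AGAAGAA/7: at [52, 55] ⇒ [0, 3]

Pooled cuts: [0, 3, 9, 22, 37, 47]

Fragments:
  0→3: 3 bp
  3→9: 6 bp
  9→22: 13 bp
  22→37: 15 bp
  37→47: 10 bp
  47→0 (wrap): 59-47+0 = 12 bp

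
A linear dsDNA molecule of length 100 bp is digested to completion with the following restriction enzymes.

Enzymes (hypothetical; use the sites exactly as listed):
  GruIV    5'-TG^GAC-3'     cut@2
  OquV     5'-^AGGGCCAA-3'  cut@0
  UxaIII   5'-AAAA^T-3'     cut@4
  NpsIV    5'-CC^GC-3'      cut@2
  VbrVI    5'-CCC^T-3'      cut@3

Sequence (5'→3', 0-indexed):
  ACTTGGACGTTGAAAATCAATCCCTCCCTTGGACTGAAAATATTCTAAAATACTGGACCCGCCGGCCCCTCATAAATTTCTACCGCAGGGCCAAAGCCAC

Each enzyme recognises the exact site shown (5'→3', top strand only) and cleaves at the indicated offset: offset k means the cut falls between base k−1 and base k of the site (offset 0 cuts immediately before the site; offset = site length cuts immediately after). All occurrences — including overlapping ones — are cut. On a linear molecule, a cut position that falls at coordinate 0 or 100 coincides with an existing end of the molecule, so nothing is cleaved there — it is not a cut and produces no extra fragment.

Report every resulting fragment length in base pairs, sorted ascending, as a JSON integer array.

Scan for sites:
  GruIV TGGAC/2: at [3, 29, 53] ⇒ [5, 31, 55]
  OquV AGGGCCAA/0: at [86] ⇒ [86]
  UxaIII AAAAT/4: at [12, 36, 46] ⇒ [16, 40, 50]
  NpsIV CCGC/2: at [58, 82] ⇒ [60, 84]
  VbrVI CCCT/3: at [21, 25, 66] ⇒ [24, 28, 69]

Pooled cuts: [5, 16, 24, 28, 31, 40, 50, 55, 60, 69, 84, 86]

Fragment lengths:
  [0,5): 5 bp
  [5,16): 11 bp
  [16,24): 8 bp
  [24,28): 4 bp
  [28,31): 3 bp
  [31,40): 9 bp
  [40,50): 10 bp
  [50,55): 5 bp
  [55,60): 5 bp
  [60,69): 9 bp
  [69,84): 15 bp
  [84,86): 2 bp
  [86,100): 14 bp

[2,3,4,5,5,5,8,9,9,10,11,14,15]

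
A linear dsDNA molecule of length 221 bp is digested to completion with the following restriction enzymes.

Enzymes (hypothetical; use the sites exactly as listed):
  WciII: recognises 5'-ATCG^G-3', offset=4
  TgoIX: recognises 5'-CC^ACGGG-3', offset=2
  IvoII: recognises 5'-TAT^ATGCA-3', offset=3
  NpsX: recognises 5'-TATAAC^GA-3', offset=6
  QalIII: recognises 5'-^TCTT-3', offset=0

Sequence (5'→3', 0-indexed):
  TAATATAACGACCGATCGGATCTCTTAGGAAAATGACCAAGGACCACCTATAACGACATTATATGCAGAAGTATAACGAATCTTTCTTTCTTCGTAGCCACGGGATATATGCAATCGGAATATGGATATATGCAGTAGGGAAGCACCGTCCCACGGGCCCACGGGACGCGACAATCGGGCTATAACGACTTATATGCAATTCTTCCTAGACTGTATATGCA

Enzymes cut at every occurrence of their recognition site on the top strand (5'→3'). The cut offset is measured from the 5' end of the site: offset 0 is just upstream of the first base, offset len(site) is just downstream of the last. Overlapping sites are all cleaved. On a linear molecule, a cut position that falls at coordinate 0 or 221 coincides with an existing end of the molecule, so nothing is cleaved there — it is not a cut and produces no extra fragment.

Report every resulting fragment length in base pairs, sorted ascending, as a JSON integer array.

Scan for sites:
  WciII (ATCGG, off=4): starts [14, 113, 173] → cuts [18, 117, 177]
  TgoIX (CCACGGG, off=2): starts [97, 150, 158] → cuts [99, 152, 160]
  IvoII (TATATGCA, off=3): starts [59, 105, 126, 190, 213] → cuts [62, 108, 129, 193, 216]
  NpsX (TATAACGA, off=6): starts [3, 48, 71, 180] → cuts [9, 54, 77, 186]
  QalIII (TCTT, off=0): starts [22, 80, 84, 88, 200] → cuts [22, 80, 84, 88, 200]

Pooled cuts: [9, 18, 22, 54, 62, 77, 80, 84, 88, 99, 108, 117, 129, 152, 160, 177, 186, 193, 200, 216]

Fragments:
  [0,9): 9 bp
  [9,18): 9 bp
  [18,22): 4 bp
  [22,54): 32 bp
  [54,62): 8 bp
  [62,77): 15 bp
  [77,80): 3 bp
  [80,84): 4 bp
  [84,88): 4 bp
  [88,99): 11 bp
  [99,108): 9 bp
  [108,117): 9 bp
  [117,129): 12 bp
  [129,152): 23 bp
  [152,160): 8 bp
  [160,177): 17 bp
  [177,186): 9 bp
  [186,193): 7 bp
  [193,200): 7 bp
  [200,216): 16 bp
  [216,221): 5 bp

[3,4,4,4,5,7,7,8,8,9,9,9,9,9,11,12,15,16,17,23,32]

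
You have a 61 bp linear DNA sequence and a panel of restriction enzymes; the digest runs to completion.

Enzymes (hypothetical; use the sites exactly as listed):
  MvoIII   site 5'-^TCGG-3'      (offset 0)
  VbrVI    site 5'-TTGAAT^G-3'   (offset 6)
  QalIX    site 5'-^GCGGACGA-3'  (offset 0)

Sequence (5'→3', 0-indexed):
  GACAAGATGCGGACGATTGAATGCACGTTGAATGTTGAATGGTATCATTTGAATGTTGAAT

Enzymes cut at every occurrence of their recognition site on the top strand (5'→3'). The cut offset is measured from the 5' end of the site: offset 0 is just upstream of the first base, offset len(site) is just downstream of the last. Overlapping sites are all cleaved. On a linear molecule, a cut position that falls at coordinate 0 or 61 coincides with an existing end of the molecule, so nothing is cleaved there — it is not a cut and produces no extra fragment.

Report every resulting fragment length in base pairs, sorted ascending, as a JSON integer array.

[7,7,8,11,14,14]

Per-enzyme occurrences:
  MvoIII (TCGG, off=0): no sites
  VbrVI (TTGAATG, off=6): starts [16, 27, 34, 48] → cuts [22, 33, 40, 54]
  QalIX (GCGGACGA, off=0): starts [8] → cuts [8]

All cut coordinates (distinct, sorted): [8, 22, 33, 40, 54]

Fragments:
  [0,8): 8 bp
  [8,22): 14 bp
  [22,33): 11 bp
  [33,40): 7 bp
  [40,54): 14 bp
  [54,61): 7 bp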